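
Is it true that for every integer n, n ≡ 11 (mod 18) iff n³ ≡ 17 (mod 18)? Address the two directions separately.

(⇒) holds; (⇐) fails.

(⇐) This fails: take n = 5. Then 5³ = 125 ≡ 17 (mod 18), yet 5 ≡ 5 (mod 18), not 11.

(⇒) Suppose n ≡ 11 (mod 18). Write n = 18j + 11. Then (18j + 11)³ = 5832j³ + 10692j² + 6534j + 1331 = 18(324j³ + 594j² + 363j + 73) + 17, so n³ ≡ 17 (mod 18).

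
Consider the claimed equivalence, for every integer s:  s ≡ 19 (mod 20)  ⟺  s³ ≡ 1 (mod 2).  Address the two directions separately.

(⇒) holds; (⇐) fails.

(→) Suppose s ≡ 19 (mod 20). Then s³ ≡ 19³ = 6859 (mod 20), and since 2 ∣ 20, also s³ ≡ 1 (mod 2).

(←) This fails: take s = 1. Then 1³ = 1 ≡ 1 (mod 2), yet 1 ≡ 1 (mod 20), not 19.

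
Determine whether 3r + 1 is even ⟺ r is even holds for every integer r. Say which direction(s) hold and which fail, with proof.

(⇒) fails and (⇐) fails.

Forward direction. This fails: r = 5 gives 3r + 1 = 16, which is even, but 5 is odd, not even.

Converse. This also fails: r = 4 is even, but 3r + 1 = 13 is odd, not even.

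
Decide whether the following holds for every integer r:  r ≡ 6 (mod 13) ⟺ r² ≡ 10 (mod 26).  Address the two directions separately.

(⇒) fails and (⇐) fails.

(⟹) This fails: take r = 19. Then 19 ≡ 6 (mod 13), but 19² = 361 ≡ 23 (mod 26), not 10.

(⟸) This fails: take r = 20. Then 20² = 400 ≡ 10 (mod 26), yet 20 ≡ 7 (mod 13), not 6.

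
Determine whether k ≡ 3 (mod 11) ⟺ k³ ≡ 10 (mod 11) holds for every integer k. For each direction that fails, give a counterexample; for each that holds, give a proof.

[⇒] This fails: take k = 3. Then 3 ≡ 3 (mod 11), but 3³ = 27 ≡ 5 (mod 11), not 10.

[⇐] This fails: take k = 10. Then 10³ = 1000 ≡ 10 (mod 11), yet 10 ≡ 10 (mod 11), not 3.

Neither implication holds.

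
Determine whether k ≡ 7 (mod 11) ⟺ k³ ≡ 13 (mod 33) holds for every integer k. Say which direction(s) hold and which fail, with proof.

Only the reverse direction holds.

(⟹) This fails: take k = 18. Then 18 ≡ 7 (mod 11), but 18³ = 5832 ≡ 24 (mod 33), not 13.

(⟸) Conversely, the residues r modulo 33 with r³ ≡ 13 (mod 33) are exactly {7}, and each is ≡ 7 (mod 11).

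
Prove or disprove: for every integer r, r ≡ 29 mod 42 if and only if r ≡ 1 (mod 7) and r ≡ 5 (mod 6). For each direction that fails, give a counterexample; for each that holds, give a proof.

Forward direction. Suppose r ≡ 29 (mod 42); write r = 42j + 29. Since 7 ∣ 42, reducing mod 7 gives r ≡ 29 ≡ 1 (mod 7); since 6 ∣ 42, reducing mod 6 gives r ≡ 29 ≡ 5 (mod 6).

Converse. If r ≡ 1 (mod 7) and r ≡ 5 (mod 6), then by the Chinese remainder theorem r ≡ 29 (mod 42). This is exactly r ≡ 29 (mod 42).

Both directions hold.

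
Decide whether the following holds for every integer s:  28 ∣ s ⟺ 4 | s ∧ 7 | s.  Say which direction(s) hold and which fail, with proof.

[⇒] If 28 ∣ s, write s = 28q. Since 28 = 7·4, s = 4·(7q), so 4 ∣ s; and since 28 = 4·7, s = 7·(4q), so 7 ∣ s.

[⇐] Suppose 4 ∣ s and 7 ∣ s. Any common multiple of 4 and 7 is a multiple of their lcm; here gcd(4, 7) = 1, so lcm(4, 7) = 4·7 = 28, so 28 ∣ s.

Both directions hold; the statement is true.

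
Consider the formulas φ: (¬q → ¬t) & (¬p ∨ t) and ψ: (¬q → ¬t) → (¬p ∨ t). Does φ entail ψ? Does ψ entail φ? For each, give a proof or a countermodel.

(⟹) Assume the antecedent. If p is true, the antecedent forces (p = T, q = T, t = T), and (¬q → ¬t) → (¬p ∨ t) holds there. If p is false, (¬q → ¬t) → (¬p ∨ t) reduces to true regardless of the other variables. Either way (¬q → ¬t) → (¬p ∨ t) holds.

(⟸) This fails. Under p = F, q = F, t = T, the left side is false but the right side is true.

Not equivalent: only (⇒) holds.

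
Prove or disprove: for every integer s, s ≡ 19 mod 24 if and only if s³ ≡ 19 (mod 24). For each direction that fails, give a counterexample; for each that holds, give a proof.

(⇒) Suppose s ≡ 19 mod 24. Write s = 24j + 19. Then (24j + 19)³ = 13824j³ + 32832j² + 25992j + 6859 = 24(576j³ + 1368j² + 1083j + 285) + 19, so s³ ≡ 19 (mod 24).

(⇐) Conversely, suppose s³ ≡ 19 (mod 24). The only residue r in {0, …, 23} with r³ ≡ 19 (mod 24) is r = 19, so s ≡ 19 (mod 24).

Equivalent; both directions hold.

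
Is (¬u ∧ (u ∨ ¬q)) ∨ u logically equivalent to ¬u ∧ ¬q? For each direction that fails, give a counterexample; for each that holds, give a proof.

Only the converse holds.

[⇒] This fails. Under u = T, q = F, the left side is true but the right side is false.

[⇐] Assume the antecedent. If u is true, the antecedent cannot hold. If u is false, the antecedent forces (u = F, q = F), and (¬u ∧ (u ∨ ¬q)) ∨ u holds there. Either way (¬u ∧ (u ∨ ¬q)) ∨ u holds.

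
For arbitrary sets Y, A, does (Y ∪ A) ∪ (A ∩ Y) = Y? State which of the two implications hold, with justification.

(⟹) This inclusion fails. Take Y = ∅, A = {1}; then 1 ∈ (Y ∪ A) ∪ (A ∩ Y) but 1 ∉ Y.

(⟸) Let x ∈ Y. Then either x ∈ Y and x ∉ A; or x ∈ Y ∩ A. In each case x ∈ (Y ∪ A) ∪ (A ∩ Y), so Y ⊆ (Y ∪ A) ∪ (A ∩ Y).

Only the reverse inclusion holds.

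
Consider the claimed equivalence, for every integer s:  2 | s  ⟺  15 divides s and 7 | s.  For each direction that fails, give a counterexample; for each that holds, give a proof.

(⇒) This fails: take s = 2. Certainly 2 ∣ 2, but 15 ∤ 2.

(⇐) This fails: take s = 105. Both 15 ∣ 105 and 7 ∣ 105, yet 105 is not a multiple of 2 (since 105 = 52·2 + 1), so 2 ∤ 105.

Both directions fail.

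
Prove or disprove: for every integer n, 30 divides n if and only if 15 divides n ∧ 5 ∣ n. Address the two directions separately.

The forward direction holds; the converse fails.

(⟹) If 30 ∣ n, write n = 30q. Since 30 = 2·15, n = 15·(2q), so 15 ∣ n; and since 30 = 6·5, n = 5·(6q), so 5 ∣ n.

(⟸) This fails: take n = 15. Both 15 ∣ 15 and 5 ∣ 15, yet 15 is not a multiple of 30 (since 15 = 0·30 + 15), so 30 ∤ 15.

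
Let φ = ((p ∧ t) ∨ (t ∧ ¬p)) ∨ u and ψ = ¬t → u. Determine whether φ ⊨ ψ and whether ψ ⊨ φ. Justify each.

Both implications hold.

(⇒) Assume the antecedent. If u is true, ¬t → u reduces to true regardless of the other variables. If u is false, the antecedent forces (p = F, u = F, t = T) or (p = T, u = F, t = T), and ¬t → u holds there. Either way ¬t → u holds.

(⇐) Assume the antecedent. If u is true, ((p ∧ t) ∨ (t ∧ ¬p)) ∨ u reduces to true regardless of the other variables. If u is false, the antecedent forces (p = F, u = F, t = T) or (p = T, u = F, t = T), and ((p ∧ t) ∨ (t ∧ ¬p)) ∨ u holds there. Either way ((p ∧ t) ∨ (t ∧ ¬p)) ∨ u holds.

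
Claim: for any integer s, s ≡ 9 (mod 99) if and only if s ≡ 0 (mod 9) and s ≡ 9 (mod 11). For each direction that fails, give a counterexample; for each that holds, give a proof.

(⇐) If s ≡ 0 (mod 9) and s ≡ 9 (mod 11), then by the Chinese remainder theorem s ≡ 9 (mod 99). This is exactly s ≡ 9 (mod 99).

(⇒) Suppose s ≡ 9 (mod 99); write s = 99j + 9. Since 9 ∣ 99, reducing mod 9 gives s ≡ 9 ≡ 0 (mod 9); since 11 ∣ 99, reducing mod 11 gives s ≡ 9 (mod 11).

The biconditional holds.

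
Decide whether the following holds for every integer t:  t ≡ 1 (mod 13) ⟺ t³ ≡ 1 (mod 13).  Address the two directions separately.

Not equivalent: only (⇒) holds.

(→) Suppose t ≡ 1 (mod 13). Write t = 13j + 1. Then (13j + 1)³ = 2197j³ + 507j² + 39j + 1 = 13(169j³ + 39j² + 3j) + 1, so t³ ≡ 1 (mod 13).

(←) This fails: take t = 3. Then 3³ = 27 ≡ 1 (mod 13), yet 3 ≡ 3 (mod 13), not 1.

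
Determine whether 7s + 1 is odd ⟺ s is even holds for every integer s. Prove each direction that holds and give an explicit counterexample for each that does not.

(→) Suppose 7s + 1 is odd. Since 7 is odd, 7s and s have the same parity, so 7s + 1 ≡ s + 1 (mod 2). As 1 is odd, 7s + 1 is odd exactly when s is even. Thus s is even.

(←) Conversely, suppose s is even; write s = 2j. Then 7s + 1 = 7·(2j) + 1 = 2·7j + 1, which is odd.

Both implications hold.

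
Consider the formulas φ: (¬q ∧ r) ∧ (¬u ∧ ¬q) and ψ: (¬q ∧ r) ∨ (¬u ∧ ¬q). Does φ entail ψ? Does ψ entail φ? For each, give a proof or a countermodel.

(⟹) Assume the antecedent. If q is true, the antecedent cannot hold. If q is false, the antecedent forces (q = F, r = T, u = F), and (¬q ∧ r) ∨ (¬u ∧ ¬q) holds there. Either way (¬q ∧ r) ∨ (¬u ∧ ¬q) holds.

(⟸) This fails. Under q = F, r = F, u = F, the left side is false but the right side is true.

Not equivalent: only (⇒) holds.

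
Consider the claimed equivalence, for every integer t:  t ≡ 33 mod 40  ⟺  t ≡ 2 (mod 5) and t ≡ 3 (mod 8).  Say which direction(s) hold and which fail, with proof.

Forward direction. This fails: t = 33 gives 33 ≡ 33 (mod 40) but 33 ≡ 3 (mod 5), so the conjunction on the right does not hold.

Converse. This fails: t = 27 satisfies both congruences on the right (27 ≡ 2 mod 5 and 27 ≡ 3 mod 8) yet 27 ≡ 27 (mod 40), not 33.

Both directions fail.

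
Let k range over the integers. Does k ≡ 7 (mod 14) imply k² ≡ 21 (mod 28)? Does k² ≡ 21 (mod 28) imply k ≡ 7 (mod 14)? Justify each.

The biconditional holds.

Forward direction. Suppose k ≡ 7 (mod 14). Working modulo 28, k ∈ {7, 21}; for each such r, r² ≡ 21 (mod 28).

Converse. The residues r modulo 28 with r² ≡ 21 (mod 28) are exactly {7, 21}, and each is ≡ 7 (mod 14).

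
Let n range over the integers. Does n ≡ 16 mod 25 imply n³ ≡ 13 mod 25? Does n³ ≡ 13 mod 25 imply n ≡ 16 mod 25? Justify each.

Neither direction holds.

[⇒] This fails: take n = 16. Then 16 ≡ 16 (mod 25), but 16³ = 4096 ≡ 21 (mod 25), not 13.

[⇐] This fails: take n = 17. Then 17³ = 4913 ≡ 13 (mod 25), yet 17 ≡ 17 (mod 25), not 16.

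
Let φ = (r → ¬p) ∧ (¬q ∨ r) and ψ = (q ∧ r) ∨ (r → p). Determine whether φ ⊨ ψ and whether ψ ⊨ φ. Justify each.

Both directions fail.

(⇒) This fails. Under q = F, r = T, p = F, the left side is true but the right side is false.

(⇐) This fails. Under q = T, r = F, p = F, the left side is false but the right side is true.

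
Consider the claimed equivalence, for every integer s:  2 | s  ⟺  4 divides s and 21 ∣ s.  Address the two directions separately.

(→) This fails: take s = 2. Certainly 2 ∣ 2, but 4 ∤ 2.

(←) Suppose 4 ∣ s and 21 ∣ s. Any common multiple of 4 and 21 is a multiple of their lcm; here gcd(4, 21) = 1, so lcm(4, 21) = 4·21 = 84, so 84 ∣ s. Since 2 ∣ 84, it follows that 2 ∣ s.

(⇒) fails; (⇐) holds.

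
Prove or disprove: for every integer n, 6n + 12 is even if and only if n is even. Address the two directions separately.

Only the reverse direction holds.

(⇒) This fails: take n = 5. Then 6n + 12 = 42, which is even, yet n = 5 is odd, not even.

(⇐) Suppose n is even. Since 6 is even, 6n is even for every n, so 6n + 12 has the same parity as 12, which is even. Hence 6n + 12 is even.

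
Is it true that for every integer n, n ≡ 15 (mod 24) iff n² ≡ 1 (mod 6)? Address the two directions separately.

Neither implication holds.

(⟹) This fails: take n = 15. Then 15 ≡ 15 (mod 24), but 15² = 225 ≡ 3 (mod 6), not 1.

(⟸) This fails: take n = 1. Then 1² = 1 ≡ 1 (mod 6), yet 1 ≡ 1 (mod 24), not 15.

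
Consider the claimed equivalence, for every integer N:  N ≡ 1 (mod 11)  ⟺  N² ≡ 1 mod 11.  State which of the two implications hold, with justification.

[⇐] This fails: take N = 10. Then 10² = 100 ≡ 1 (mod 11), yet 10 ≡ 10 (mod 11), not 1.

[⇒] Suppose N ≡ 1 (mod 11). Write N = 11j + 1. Then (11j + 1)² = 121j² + 22j + 1 = 11(11j² + 2j) + 1, so N² ≡ 1 (mod 11).

Only the forward implication holds.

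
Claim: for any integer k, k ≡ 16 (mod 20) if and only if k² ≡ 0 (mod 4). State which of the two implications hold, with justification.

Not equivalent: only (⇒) holds.

[⇐] This fails: take k = 0. Then 0² = 0 ≡ 0 (mod 4), yet 0 ≡ 0 (mod 20), not 16.

[⇒] Suppose k ≡ 16 (mod 20). Then k² ≡ 16² = 256 (mod 20), and since 4 ∣ 20, also k² ≡ 0 (mod 4).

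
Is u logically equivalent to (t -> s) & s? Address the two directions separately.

[⇒] This fails. Under t = F, s = F, u = T, the left side is true but the right side is false.

[⇐] This fails. Under t = F, s = T, u = F, the left side is false but the right side is true.

Neither implication holds.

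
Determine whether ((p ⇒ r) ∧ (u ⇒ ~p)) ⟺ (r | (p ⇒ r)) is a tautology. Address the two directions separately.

The forward direction holds; the converse fails.

(⇐) This fails. Under p = T, r = T, u = T, the left side is false but the right side is true.

(⇒) Assume the antecedent. If p is true, the antecedent forces (p = T, r = T, u = F), and r | (p ⇒ r) holds there. If p is false, r | (p ⇒ r) reduces to true regardless of the other variables. Either way r | (p ⇒ r) holds.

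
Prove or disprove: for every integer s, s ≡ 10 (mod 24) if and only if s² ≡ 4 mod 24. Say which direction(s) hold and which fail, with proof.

Not equivalent: only (⇒) holds.

(⟹) Suppose s ≡ 10 (mod 24). Write s = 24j + 10. Then (24j + 10)² = 576j² + 480j + 100 = 24(24j² + 20j + 4) + 4, so s² ≡ 4 (mod 24).

(⟸) This fails: take s = 2. Then 2² = 4 ≡ 4 (mod 24), yet 2 ≡ 2 (mod 24), not 10.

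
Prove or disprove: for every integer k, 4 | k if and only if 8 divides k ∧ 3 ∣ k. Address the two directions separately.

(←) Suppose 8 ∣ k and 3 ∣ k. Any common multiple of 8 and 3 is a multiple of their lcm; here gcd(8, 3) = 1, so lcm(8, 3) = 8·3 = 24, so 24 ∣ k. Since 4 ∣ 24, it follows that 4 ∣ k.

(→) This fails: take k = 4. Certainly 4 ∣ 4, but 8 ∤ 4.

(⇒) fails; (⇐) holds.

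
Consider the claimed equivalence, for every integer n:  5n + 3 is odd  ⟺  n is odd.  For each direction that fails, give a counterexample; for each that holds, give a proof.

(⇒) fails and (⇐) fails.

(⇒) This fails: n = 6 gives 5n + 3 = 33, which is odd, but 6 is even, not odd.

(⇐) This also fails: n = 1 is odd, but 5n + 3 = 8 is even, not odd.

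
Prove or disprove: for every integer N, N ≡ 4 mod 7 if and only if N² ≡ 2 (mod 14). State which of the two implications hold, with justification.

(⇒) This fails: take N = 11. Then 11 ≡ 4 (mod 7), but 11² = 121 ≡ 9 (mod 14), not 2.

(⇐) This fails: take N = 10. Then 10² = 100 ≡ 2 (mod 14), yet 10 ≡ 3 (mod 7), not 4.

Neither implication holds.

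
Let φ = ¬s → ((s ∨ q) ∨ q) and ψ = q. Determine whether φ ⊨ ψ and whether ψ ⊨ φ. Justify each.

Only the converse holds.

(⟹) This fails. Under s = T, q = F, the left side is true but the right side is false.

(⟸) Assume the antecedent. If s is true, ¬s → ((s ∨ q) ∨ q) reduces to true regardless of the other variables. If s is false, the antecedent forces (s = F, q = T), and ¬s → ((s ∨ q) ∨ q) holds there. Either way ¬s → ((s ∨ q) ∨ q) holds.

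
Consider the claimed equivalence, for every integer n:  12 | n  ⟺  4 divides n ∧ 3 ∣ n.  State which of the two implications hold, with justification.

Both directions hold; the statement is true.

(⟹) If 12 ∣ n, write n = 12q. Since 12 = 3·4, n = 4·(3q), so 4 ∣ n; and since 12 = 4·3, n = 3·(4q), so 3 ∣ n.

(⟸) Suppose 4 ∣ n and 3 ∣ n. Any common multiple of 4 and 3 is a multiple of their lcm; here gcd(4, 3) = 1, so lcm(4, 3) = 4·3 = 12, so 12 ∣ n.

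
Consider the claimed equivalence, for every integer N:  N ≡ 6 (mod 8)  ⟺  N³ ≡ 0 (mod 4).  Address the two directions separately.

(⇒) Suppose N ≡ 6 (mod 8). Then N³ ≡ 6³ = 216 (mod 8), and since 4 ∣ 8, also N³ ≡ 0 (mod 4).

(⇐) This fails: take N = 0. Then 0³ = 0 ≡ 0 (mod 4), yet 0 ≡ 0 (mod 8), not 6.

The forward direction holds; the converse fails.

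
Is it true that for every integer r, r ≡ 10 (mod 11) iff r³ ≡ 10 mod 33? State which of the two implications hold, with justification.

(⟹) This fails: take r = 21. Then 21 ≡ 10 (mod 11), but 21³ = 9261 ≡ 21 (mod 33), not 10.

(⟸) Conversely, the residues r modulo 33 with r³ ≡ 10 (mod 33) are exactly {10}, and each is ≡ 10 (mod 11).

Not equivalent: only (⇐) holds.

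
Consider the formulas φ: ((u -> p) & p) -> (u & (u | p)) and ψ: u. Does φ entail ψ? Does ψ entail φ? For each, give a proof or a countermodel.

Not equivalent: only (⇐) holds.

(→) This fails. Under p = F, u = F, the left side is true but the right side is false.

(←) Assume the antecedent. If p is true, the antecedent forces (p = T, u = T), and the consequent holds there. If p is false, the consequent reduces to true regardless of the other variables. Either way the consequent holds.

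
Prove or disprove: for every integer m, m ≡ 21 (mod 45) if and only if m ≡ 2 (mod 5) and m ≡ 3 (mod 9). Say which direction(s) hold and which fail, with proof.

Forward direction. This fails: m = 21 gives 21 ≡ 21 (mod 45) but 21 ≡ 1 (mod 5), so the conjunction on the right does not hold.

Converse. This fails: m = 12 satisfies both congruences on the right (12 ≡ 2 mod 5 and 12 ≡ 3 mod 9) yet 12 ≡ 12 (mod 45), not 21.

(⇒) fails and (⇐) fails.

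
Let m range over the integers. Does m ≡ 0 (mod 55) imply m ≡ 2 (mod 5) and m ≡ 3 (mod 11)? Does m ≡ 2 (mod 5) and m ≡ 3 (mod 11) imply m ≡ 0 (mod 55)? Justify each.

(→) This fails: m = 0 gives 0 ≡ 0 (mod 55) but 0 ≡ 0 (mod 5), so the conjunction on the right does not hold.

(←) This fails: m = 47 satisfies both congruences on the right (47 ≡ 2 mod 5 and 47 ≡ 3 mod 11) yet 47 ≡ 47 (mod 55), not 0.

Neither implication holds.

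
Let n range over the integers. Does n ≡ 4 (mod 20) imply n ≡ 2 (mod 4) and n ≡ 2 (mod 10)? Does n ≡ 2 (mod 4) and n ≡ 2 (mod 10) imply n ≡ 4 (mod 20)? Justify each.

(⇒) This fails: n = 4 gives 4 ≡ 4 (mod 20) but 4 ≡ 0 (mod 4), so the conjunction on the right does not hold.

(⇐) This fails: n = 2 satisfies both congruences on the right (2 ≡ 2 mod 4 and 2 ≡ 2 mod 10) yet 2 ≡ 2 (mod 20), not 4.

Neither direction holds.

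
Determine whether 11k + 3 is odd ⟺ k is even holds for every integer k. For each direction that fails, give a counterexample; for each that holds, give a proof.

Both implications hold.

(→) Suppose 11k + 3 is odd. Since 11 is odd, 11k and k have the same parity, so 11k + 3 ≡ k + 3 (mod 2). As 3 is odd, 11k + 3 is odd exactly when k is even. Thus k is even.

(←) Conversely, suppose k is even; write k = 2j. Then 11k + 3 = 11·(2j) + 3 = 2·11j + 3, which is odd.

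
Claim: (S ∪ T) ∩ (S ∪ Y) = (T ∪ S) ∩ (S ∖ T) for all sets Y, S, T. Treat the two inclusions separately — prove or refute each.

The sets are not equal: only the reverse inclusion holds.

Forward inclusion. This inclusion fails. Take Y = {1}, S = ∅, T = {1}; then 1 ∈ (S ∪ T) ∩ (S ∪ Y) but 1 ∉ (T ∪ S) ∩ (S ∖ T).

Reverse inclusion. Let x ∈ (T ∪ S) ∩ (S ∖ T). Then either x ∈ S and x ∉ Y, T; or x ∈ Y ∩ S and x ∉ T. In each case x ∈ (S ∪ T) ∩ (S ∪ Y), so (T ∪ S) ∩ (S ∖ T) ⊆ (S ∪ T) ∩ (S ∪ Y).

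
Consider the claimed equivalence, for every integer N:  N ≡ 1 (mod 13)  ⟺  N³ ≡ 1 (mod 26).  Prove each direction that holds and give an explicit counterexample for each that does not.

Forward direction. This fails: take N = 14. Then 14 ≡ 1 (mod 13), but 14³ = 2744 ≡ 14 (mod 26), not 1.

Converse. This fails: take N = 3. Then 3³ = 27 ≡ 1 (mod 26), yet 3 ≡ 3 (mod 13), not 1.

Both directions fail.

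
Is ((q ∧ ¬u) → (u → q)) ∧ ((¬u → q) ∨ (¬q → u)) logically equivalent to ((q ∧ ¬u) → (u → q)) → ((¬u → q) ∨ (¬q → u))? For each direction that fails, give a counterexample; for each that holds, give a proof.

(⇒) Assume the antecedent. If q is true, the consequent reduces to true regardless of the other variables. If q is false, the antecedent forces (q = F, u = T), and the consequent holds there. Either way the consequent holds.

(⇐) Assume the antecedent. If q is true, the consequent reduces to true regardless of the other variables. If q is false, the antecedent forces (q = F, u = T), and the consequent holds there. Either way the consequent holds.

Both implications hold.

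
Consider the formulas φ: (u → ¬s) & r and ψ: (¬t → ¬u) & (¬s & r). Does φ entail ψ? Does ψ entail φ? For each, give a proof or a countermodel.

[⇒] This fails. Under t = F, u = T, r = T, s = F, the left side is true but the right side is false.

[⇐] Assume the antecedent. If t is true, the antecedent forces (t = T, u = F, r = T, s = F) or (t = T, u = T, r = T, s = F), and (u → ¬s) & r holds there. If t is false, the antecedent forces (t = F, u = F, r = T, s = F), and (u → ¬s) & r holds there. Either way (u → ¬s) & r holds.

Only the reverse direction holds.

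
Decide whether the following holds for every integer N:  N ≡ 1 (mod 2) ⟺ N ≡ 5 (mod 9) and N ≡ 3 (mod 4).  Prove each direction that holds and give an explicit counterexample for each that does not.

Forward direction. This fails: N = 1 gives 1 ≡ 1 (mod 2) but 1 ≡ 1 (mod 9), so the conjunction on the right does not hold.

Converse. If N ≡ 5 (mod 9) and N ≡ 3 (mod 4), then by the Chinese remainder theorem N ≡ 23 (mod 36). Since 23 ≡ 1 (mod 2) and 2 ∣ 36, we get N ≡ 1 (mod 2).

(⇒) fails; (⇐) holds.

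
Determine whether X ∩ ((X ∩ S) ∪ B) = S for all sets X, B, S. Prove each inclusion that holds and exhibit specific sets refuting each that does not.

Neither inclusion holds.

(⊆) This inclusion fails. Take X = {1}, B = {1}, S = ∅; then 1 ∈ X ∩ ((X ∩ S) ∪ B) but 1 ∉ S.

(⊇) This inclusion fails. Take X = ∅, B = ∅, S = {1}; then 1 ∈ S but 1 ∉ X ∩ ((X ∩ S) ∪ B).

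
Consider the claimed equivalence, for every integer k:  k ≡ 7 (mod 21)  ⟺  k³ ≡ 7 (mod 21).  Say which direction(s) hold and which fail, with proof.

Both implications hold.

(←) Suppose k³ ≡ 7 (mod 21). The only residue r in {0, …, 20} with r³ ≡ 7 (mod 21) is r = 7, so k ≡ 7 (mod 21).

(→) Suppose k ≡ 7 (mod 21). Write k = 21j + 7. Then (21j + 7)³ = 9261j³ + 9261j² + 3087j + 343 = 21(441j³ + 441j² + 147j + 16) + 7, so k³ ≡ 7 (mod 21).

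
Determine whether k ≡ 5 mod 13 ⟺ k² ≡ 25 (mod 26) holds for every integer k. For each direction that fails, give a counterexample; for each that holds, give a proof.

Neither implication holds.

[⇒] This fails: take k = 18. Then 18 ≡ 5 (mod 13), but 18² = 324 ≡ 12 (mod 26), not 25.

[⇐] This fails: take k = 21. Then 21² = 441 ≡ 25 (mod 26), yet 21 ≡ 8 (mod 13), not 5.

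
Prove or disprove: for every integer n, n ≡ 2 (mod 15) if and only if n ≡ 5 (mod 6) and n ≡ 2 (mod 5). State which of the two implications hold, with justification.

(⇒) fails; (⇐) holds.

(→) This fails: n = 2 gives 2 ≡ 2 (mod 15) but 2 ≡ 2 (mod 6), so the conjunction on the right does not hold.

(←) Conversely, if n ≡ 5 (mod 6) and n ≡ 2 (mod 5), then by the Chinese remainder theorem n ≡ 17 (mod 30). Since 17 ≡ 2 (mod 15) and 15 ∣ 30, we get n ≡ 2 (mod 15).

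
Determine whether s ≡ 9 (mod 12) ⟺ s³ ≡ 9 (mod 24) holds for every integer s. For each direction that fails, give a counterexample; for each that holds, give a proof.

(⟹) This fails: take s = 21. Then 21 ≡ 9 (mod 12), but 21³ = 9261 ≡ 21 (mod 24), not 9.

(⟸) Conversely, the residues r modulo 24 with r³ ≡ 9 (mod 24) are exactly {9}, and each is ≡ 9 (mod 12).

Not equivalent: only (⇐) holds.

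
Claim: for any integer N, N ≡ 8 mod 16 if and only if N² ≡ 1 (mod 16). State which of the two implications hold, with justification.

Neither direction holds.

(→) This fails: take N = 8. Then 8 ≡ 8 (mod 16), but 8² = 64 ≡ 0 (mod 16), not 1.

(←) This fails: take N = 1. Then 1² = 1 ≡ 1 (mod 16), yet 1 ≡ 1 (mod 16), not 8.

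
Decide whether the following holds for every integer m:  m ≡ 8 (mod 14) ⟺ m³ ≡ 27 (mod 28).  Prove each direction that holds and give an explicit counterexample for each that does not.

Forward direction. This fails: take m = 8. Then 8 ≡ 8 (mod 14), but 8³ = 512 ≡ 8 (mod 28), not 27.

Converse. This fails: take m = 3. Then 3³ = 27 ≡ 27 (mod 28), yet 3 ≡ 3 (mod 14), not 8.

Both directions fail.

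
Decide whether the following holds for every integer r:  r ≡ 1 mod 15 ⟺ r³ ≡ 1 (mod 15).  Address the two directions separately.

Forward direction. Suppose r ≡ 1 mod 15. Write r = 15j + 1. Then (15j + 1)³ = 3375j³ + 675j² + 45j + 1 = 15(225j³ + 45j² + 3j) + 1, so r³ ≡ 1 (mod 15).

Converse. Suppose r³ ≡ 1 (mod 15). The only residue r in {0, …, 14} with r³ ≡ 1 (mod 15) is r = 1, so r ≡ 1 (mod 15).

Equivalent; both directions hold.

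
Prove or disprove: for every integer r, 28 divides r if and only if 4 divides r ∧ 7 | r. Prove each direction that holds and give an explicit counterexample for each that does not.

The biconditional holds.

(⟹) If 28 ∣ r, write r = 28q. Since 28 = 7·4, r = 4·(7q), so 4 ∣ r; and since 28 = 4·7, r = 7·(4q), so 7 ∣ r.

(⟸) Suppose 4 ∣ r and 7 ∣ r. Any common multiple of 4 and 7 is a multiple of their lcm; here gcd(4, 7) = 1, so lcm(4, 7) = 4·7 = 28, so 28 ∣ r.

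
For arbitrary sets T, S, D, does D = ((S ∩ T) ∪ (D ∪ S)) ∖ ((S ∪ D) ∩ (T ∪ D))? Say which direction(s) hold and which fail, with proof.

Neither inclusion holds.

(⊆) This inclusion fails. Take T = ∅, S = ∅, D = {1}; then 1 ∈ D but 1 ∉ ((S ∩ T) ∪ (D ∪ S)) ∖ ((S ∪ D) ∩ (T ∪ D)).

(⊇) This inclusion fails. Take T = ∅, S = {1}, D = ∅; then 1 ∈ ((S ∩ T) ∪ (D ∪ S)) ∖ ((S ∪ D) ∩ (T ∪ D)) but 1 ∉ D.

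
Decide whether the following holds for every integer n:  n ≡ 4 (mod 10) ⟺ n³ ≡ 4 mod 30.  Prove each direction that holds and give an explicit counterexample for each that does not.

(→) This fails: take n = 14. Then 14 ≡ 4 (mod 10), but 14³ = 2744 ≡ 14 (mod 30), not 4.

(←) Conversely, the residues r modulo 30 with r³ ≡ 4 (mod 30) are exactly {4}, and each is ≡ 4 (mod 10).

The forward direction fails; the converse holds.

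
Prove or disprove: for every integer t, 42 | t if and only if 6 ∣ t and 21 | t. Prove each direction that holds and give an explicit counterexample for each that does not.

[⇒] If 42 ∣ t, write t = 42q. Since 42 = 7·6, t = 6·(7q), so 6 ∣ t; and since 42 = 2·21, t = 21·(2q), so 21 ∣ t.

[⇐] Suppose 6 ∣ t and 21 ∣ t. Any common multiple of 6 and 21 is a multiple of their lcm; here lcm(6, 21) = 6·21/gcd(6, 21) = 126/3 = 42, so 42 ∣ t.

Both directions hold; the statement is true.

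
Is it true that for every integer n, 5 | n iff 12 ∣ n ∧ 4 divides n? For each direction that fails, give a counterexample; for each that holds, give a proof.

[⇒] This fails: take n = 5. Certainly 5 ∣ 5, but 12 ∤ 5.

[⇐] This fails: take n = 12. Both 12 ∣ 12 and 4 ∣ 12, yet 12 is not a multiple of 5 (since 12 = 2·5 + 2), so 5 ∤ 12.

Neither implication holds.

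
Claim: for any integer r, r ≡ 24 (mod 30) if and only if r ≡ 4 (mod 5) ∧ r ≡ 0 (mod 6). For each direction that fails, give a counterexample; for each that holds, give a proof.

Equivalent; both directions hold.

(⇒) Suppose r ≡ 24 (mod 30); write r = 30j + 24. Since 5 ∣ 30, reducing mod 5 gives r ≡ 24 ≡ 4 (mod 5); since 6 ∣ 30, reducing mod 6 gives r ≡ 24 ≡ 0 (mod 6).

(⇐) Conversely, if r ≡ 4 (mod 5) and r ≡ 0 (mod 6), then by the Chinese remainder theorem r ≡ 24 (mod 30). This is exactly r ≡ 24 (mod 30).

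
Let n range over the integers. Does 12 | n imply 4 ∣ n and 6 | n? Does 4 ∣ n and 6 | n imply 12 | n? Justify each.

The biconditional holds.

(⇒) If 12 ∣ n, write n = 12q. Since 12 = 3·4, n = 4·(3q), so 4 ∣ n; and since 12 = 2·6, n = 6·(2q), so 6 ∣ n.

(⇐) Suppose 4 ∣ n and 6 ∣ n. Any common multiple of 4 and 6 is a multiple of their lcm; here lcm(4, 6) = 4·6/gcd(4, 6) = 24/2 = 12, so 12 ∣ n.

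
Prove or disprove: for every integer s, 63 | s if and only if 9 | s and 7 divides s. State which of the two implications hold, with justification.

Both directions hold.

(⇒) If 63 ∣ s, write s = 63q. Since 63 = 7·9, s = 9·(7q), so 9 ∣ s; and since 63 = 9·7, s = 7·(9q), so 7 ∣ s.

(⇐) Suppose 9 ∣ s and 7 ∣ s. Any common multiple of 9 and 7 is a multiple of their lcm; here gcd(9, 7) = 1, so lcm(9, 7) = 9·7 = 63, so 63 ∣ s.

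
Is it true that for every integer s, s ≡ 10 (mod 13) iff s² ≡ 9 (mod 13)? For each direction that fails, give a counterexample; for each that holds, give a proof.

(→) Suppose s ≡ 10 (mod 13). Write s = 13j + 10. Then (13j + 10)² = 169j² + 260j + 100 = 13(13j² + 20j + 7) + 9, so s² ≡ 9 (mod 13).

(←) This fails: take s = 3. Then 3² = 9 ≡ 9 (mod 13), yet 3 ≡ 3 (mod 13), not 10.

Only the forward implication holds.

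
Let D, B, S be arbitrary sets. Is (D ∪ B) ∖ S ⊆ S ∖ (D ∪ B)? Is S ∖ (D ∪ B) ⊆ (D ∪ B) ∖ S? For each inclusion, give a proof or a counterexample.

(⊆) This inclusion fails. Take D = {1}, B = ∅, S = ∅; then 1 ∈ (D ∪ B) ∖ S but 1 ∉ S ∖ (D ∪ B).

(⊇) This inclusion fails. Take D = ∅, B = ∅, S = {1}; then 1 ∈ S ∖ (D ∪ B) but 1 ∉ (D ∪ B) ∖ S.

Both inclusions fail.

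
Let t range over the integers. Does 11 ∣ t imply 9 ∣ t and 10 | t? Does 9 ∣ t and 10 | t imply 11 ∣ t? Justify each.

Forward direction. This fails: take t = 11. Certainly 11 ∣ 11, but 9 ∤ 11.

Converse. This fails: take t = 90. Both 9 ∣ 90 and 10 ∣ 90, yet 90 is not a multiple of 11 (since 90 = 8·11 + 2), so 11 ∤ 90.

Neither direction holds.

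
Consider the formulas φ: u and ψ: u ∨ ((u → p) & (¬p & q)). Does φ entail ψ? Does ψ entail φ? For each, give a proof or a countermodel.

(⇒) Assume the antecedent. If q is true, the antecedent forces (q = T, u = T, p = F) or (q = T, u = T, p = T), and u ∨ ((u → p) & (¬p & q)) holds there. If q is false, the antecedent forces (q = F, u = T, p = F) or (q = F, u = T, p = T), and u ∨ ((u → p) & (¬p & q)) holds there. Either way u ∨ ((u → p) & (¬p & q)) holds.

(⇐) This fails. Under q = T, u = F, p = F, the left side is false but the right side is true.

The forward direction holds; the converse fails.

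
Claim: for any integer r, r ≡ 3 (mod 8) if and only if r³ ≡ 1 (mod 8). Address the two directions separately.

Neither direction holds.

(⟹) This fails: take r = 3. Then 3 ≡ 3 (mod 8), but 3³ = 27 ≡ 3 (mod 8), not 1.

(⟸) This fails: take r = 1. Then 1³ = 1 ≡ 1 (mod 8), yet 1 ≡ 1 (mod 8), not 3.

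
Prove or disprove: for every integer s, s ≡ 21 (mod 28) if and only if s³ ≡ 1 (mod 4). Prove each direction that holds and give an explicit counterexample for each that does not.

The forward direction holds; the converse fails.

[⇒] Suppose s ≡ 21 (mod 28). Then s³ ≡ 21³ = 9261 (mod 28), and since 4 ∣ 28, also s³ ≡ 1 (mod 4).

[⇐] This fails: take s = 1. Then 1³ = 1 ≡ 1 (mod 4), yet 1 ≡ 1 (mod 28), not 21.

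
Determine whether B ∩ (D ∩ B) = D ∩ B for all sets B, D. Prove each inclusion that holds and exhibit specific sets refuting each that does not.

(⊆) Let x ∈ B ∩ (D ∩ B). Then x ∈ B ∩ D, from which x ∈ D ∩ B.

(⊇) Let x ∈ D ∩ B. Then x ∈ B ∩ D, from which x ∈ B ∩ (D ∩ B).

Both inclusions hold.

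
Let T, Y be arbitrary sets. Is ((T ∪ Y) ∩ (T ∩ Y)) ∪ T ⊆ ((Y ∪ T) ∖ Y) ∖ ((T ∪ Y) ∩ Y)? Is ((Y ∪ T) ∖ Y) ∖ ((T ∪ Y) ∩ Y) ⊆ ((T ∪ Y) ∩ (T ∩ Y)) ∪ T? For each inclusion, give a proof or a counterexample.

Only the reverse inclusion holds.

(⟹) This inclusion fails. Take T = {1}, Y = {1}; then 1 ∈ ((T ∪ Y) ∩ (T ∩ Y)) ∪ T but 1 ∉ ((Y ∪ T) ∖ Y) ∖ ((T ∪ Y) ∩ Y).

(⟸) Let x ∈ ((Y ∪ T) ∖ Y) ∖ ((T ∪ Y) ∩ Y). Then x ∈ T and x ∉ Y, from which x ∈ ((T ∪ Y) ∩ (T ∩ Y)) ∪ T.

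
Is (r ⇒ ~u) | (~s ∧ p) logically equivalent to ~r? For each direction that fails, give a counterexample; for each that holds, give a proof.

[⇐] Assume the antecedent. If r is true, the antecedent cannot hold. If r is false, (r ⇒ ~u) | (~s ∧ p) reduces to true regardless of the other variables. Either way (r ⇒ ~u) | (~s ∧ p) holds.

[⇒] This fails. Under s = F, r = T, p = F, u = F, the left side is true but the right side is false.

(⇒) fails; (⇐) holds.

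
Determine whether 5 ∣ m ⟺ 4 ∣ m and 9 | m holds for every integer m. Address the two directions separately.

(⇒) fails and (⇐) fails.

(⇒) This fails: take m = 5. Certainly 5 ∣ 5, but 4 ∤ 5.

(⇐) This fails: take m = 36. Both 4 ∣ 36 and 9 ∣ 36, yet 36 is not a multiple of 5 (since 36 = 7·5 + 1), so 5 ∤ 36.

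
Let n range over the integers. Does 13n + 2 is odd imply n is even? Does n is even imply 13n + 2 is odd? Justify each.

(⇒) This fails: n = 7 gives 13n + 2 = 93, which is odd, but 7 is odd, not even.

(⇐) This also fails: n = 4 is even, but 13n + 2 = 54 is even, not odd.

Neither direction holds.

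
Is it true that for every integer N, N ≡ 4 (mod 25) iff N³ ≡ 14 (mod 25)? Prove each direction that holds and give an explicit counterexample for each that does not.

Forward direction. Suppose N ≡ 4 (mod 25). Write N = 25j + 4. Then (25j + 4)³ = 15625j³ + 7500j² + 1200j + 64 = 25(625j³ + 300j² + 48j + 2) + 14, so N³ ≡ 14 (mod 25).

Converse. Suppose N³ ≡ 14 (mod 25). The only residue r in {0, …, 24} with r³ ≡ 14 (mod 25) is r = 4, so N ≡ 4 (mod 25).

Both implications hold.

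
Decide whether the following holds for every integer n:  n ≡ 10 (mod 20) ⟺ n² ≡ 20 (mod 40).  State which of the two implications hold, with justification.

The biconditional holds.

(→) Suppose n ≡ 10 (mod 20). Working modulo 40, n ∈ {10, 30}; for each such r, r² ≡ 20 (mod 40).

(←) Conversely, the residues r modulo 40 with r² ≡ 20 (mod 40) are exactly {10, 30}, and each is ≡ 10 (mod 20).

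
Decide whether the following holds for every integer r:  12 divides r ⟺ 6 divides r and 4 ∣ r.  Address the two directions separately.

The biconditional holds.

(⇐) Suppose 6 ∣ r and 4 ∣ r. Any common multiple of 6 and 4 is a multiple of their lcm; here lcm(6, 4) = 6·4/gcd(6, 4) = 24/2 = 12, so 12 ∣ r.

(⇒) If 12 ∣ r, write r = 12q. Since 12 = 2·6, r = 6·(2q), so 6 ∣ r; and since 12 = 3·4, r = 4·(3q), so 4 ∣ r.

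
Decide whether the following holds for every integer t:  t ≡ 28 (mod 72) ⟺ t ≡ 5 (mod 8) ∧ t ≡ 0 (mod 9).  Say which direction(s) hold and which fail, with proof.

[⇒] This fails: t = 28 gives 28 ≡ 28 (mod 72) but 28 ≡ 4 (mod 8), so the conjunction on the right does not hold.

[⇐] This fails: t = 45 satisfies both congruences on the right (45 ≡ 5 mod 8 and 45 ≡ 0 mod 9) yet 45 ≡ 45 (mod 72), not 28.

Neither direction holds.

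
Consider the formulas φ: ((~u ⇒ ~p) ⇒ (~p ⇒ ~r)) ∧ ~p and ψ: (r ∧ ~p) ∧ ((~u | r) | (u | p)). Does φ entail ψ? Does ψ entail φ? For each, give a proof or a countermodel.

Neither direction holds.

(⇒) This fails. Under r = F, p = F, u = F, the left side is true but the right side is false.

(⇐) This fails. Under r = T, p = F, u = F, the left side is false but the right side is true.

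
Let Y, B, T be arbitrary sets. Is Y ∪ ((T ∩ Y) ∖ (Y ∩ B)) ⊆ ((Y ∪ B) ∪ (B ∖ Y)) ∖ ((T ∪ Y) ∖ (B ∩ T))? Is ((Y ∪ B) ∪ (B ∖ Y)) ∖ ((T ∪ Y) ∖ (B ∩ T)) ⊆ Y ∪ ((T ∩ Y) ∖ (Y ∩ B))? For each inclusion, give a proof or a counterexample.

(⊆) This inclusion fails. Take Y = {1}, B = ∅, T = ∅; then 1 ∈ Y ∪ ((T ∩ Y) ∖ (Y ∩ B)) but 1 ∉ ((Y ∪ B) ∪ (B ∖ Y)) ∖ ((T ∪ Y) ∖ (B ∩ T)).

(⊇) This inclusion fails. Take Y = ∅, B = {1}, T = ∅; then 1 ∈ ((Y ∪ B) ∪ (B ∖ Y)) ∖ ((T ∪ Y) ∖ (B ∩ T)) but 1 ∉ Y ∪ ((T ∩ Y) ∖ (Y ∩ B)).

Both inclusions fail.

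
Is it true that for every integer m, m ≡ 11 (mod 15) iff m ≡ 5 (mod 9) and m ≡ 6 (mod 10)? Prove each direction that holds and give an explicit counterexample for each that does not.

Not equivalent: only (⇐) holds.

(⇒) This fails: m = 71 gives 71 ≡ 11 (mod 15) but 71 ≡ 8 (mod 9), so the conjunction on the right does not hold.

(⇐) Conversely, if m ≡ 5 (mod 9) and m ≡ 6 (mod 10), then by the Chinese remainder theorem m ≡ 86 (mod 90). Since 86 ≡ 11 (mod 15) and 15 ∣ 90, we get m ≡ 11 (mod 15).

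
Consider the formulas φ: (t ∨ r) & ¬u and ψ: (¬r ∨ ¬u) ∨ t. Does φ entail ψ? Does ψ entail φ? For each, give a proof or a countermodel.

(⟹) Assume the antecedent. If t is true, (¬r ∨ ¬u) ∨ t reduces to true regardless of the other variables. If t is false, the antecedent forces (t = F, u = F, r = T), and (¬r ∨ ¬u) ∨ t holds there. Either way (¬r ∨ ¬u) ∨ t holds.

(⟸) This fails. Under t = F, u = F, r = F, the left side is false but the right side is true.

Not equivalent: only (⇒) holds.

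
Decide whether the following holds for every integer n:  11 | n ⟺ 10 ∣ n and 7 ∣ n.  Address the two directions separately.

Both directions fail.

Forward direction. This fails: take n = 11. Certainly 11 ∣ 11, but 10 ∤ 11.

Converse. This fails: take n = 70. Both 10 ∣ 70 and 7 ∣ 70, yet 70 is not a multiple of 11 (since 70 = 6·11 + 4), so 11 ∤ 70.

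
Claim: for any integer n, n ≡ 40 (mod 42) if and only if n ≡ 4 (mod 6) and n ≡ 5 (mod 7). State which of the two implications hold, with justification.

[⇒] Suppose n ≡ 40 (mod 42); write n = 42j + 40. Since 6 ∣ 42, reducing mod 6 gives n ≡ 40 ≡ 4 (mod 6); since 7 ∣ 42, reducing mod 7 gives n ≡ 40 ≡ 5 (mod 7).

[⇐] Conversely, if n ≡ 4 (mod 6) and n ≡ 5 (mod 7), then by the Chinese remainder theorem n ≡ 40 (mod 42). This is exactly n ≡ 40 (mod 42).

Both directions hold.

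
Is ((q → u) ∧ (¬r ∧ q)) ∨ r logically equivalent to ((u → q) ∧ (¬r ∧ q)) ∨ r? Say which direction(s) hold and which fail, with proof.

[⇐] This fails. Under r = F, q = T, u = F, the left side is false but the right side is true.

[⇒] Assume the antecedent. If r is true, ((u → q) ∧ (¬r ∧ q)) ∨ r reduces to true regardless of the other variables. If r is false, the antecedent forces (r = F, q = T, u = T), and ((u → q) ∧ (¬r ∧ q)) ∨ r holds there. Either way ((u → q) ∧ (¬r ∧ q)) ∨ r holds.

(⇒) holds; (⇐) fails.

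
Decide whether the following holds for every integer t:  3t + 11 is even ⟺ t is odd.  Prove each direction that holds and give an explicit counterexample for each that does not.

Both directions hold; the statement is true.

(⟹) Suppose 3t + 11 is even. Since 3 is odd, 3t and t have the same parity, so 3t + 11 ≡ t + 11 (mod 2). As 11 is odd, 3t + 11 is even exactly when t is odd. Thus t is odd.

(⟸) Conversely, suppose t is odd; write t = 2j + 1. Then 3t + 11 = 3·(2j + 1) + 11 = 2·3j + 14, which is even.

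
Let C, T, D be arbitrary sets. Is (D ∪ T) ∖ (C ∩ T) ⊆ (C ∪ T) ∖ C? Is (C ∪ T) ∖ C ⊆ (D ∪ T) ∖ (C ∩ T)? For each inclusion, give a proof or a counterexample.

(⊆) This inclusion fails. Take C = ∅, T = ∅, D = {1}; then 1 ∈ (D ∪ T) ∖ (C ∩ T) but 1 ∉ (C ∪ T) ∖ C.

(⊇) Let x ∈ (C ∪ T) ∖ C. Then either x ∈ T and x ∉ C, D; or x ∈ T ∩ D and x ∉ C. In each case x ∈ (D ∪ T) ∖ (C ∩ T), so (C ∪ T) ∖ C ⊆ (D ∪ T) ∖ (C ∩ T).

The sets are not equal: only the reverse inclusion holds.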